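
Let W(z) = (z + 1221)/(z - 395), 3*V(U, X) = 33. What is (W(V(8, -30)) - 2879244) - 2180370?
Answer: -121430813/24 ≈ -5.0596e+6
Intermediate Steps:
V(U, X) = 11 (V(U, X) = (⅓)*33 = 11)
W(z) = (1221 + z)/(-395 + z)
(W(V(8, -30)) - 2879244) - 2180370 = ((1221 + 11)/(-395 + 11) - 2879244) - 2180370 = (1232/(-384) - 2879244) - 2180370 = (-1/384*1232 - 2879244) - 2180370 = (-77/24 - 2879244) - 2180370 = -69101933/24 - 2180370 = -121430813/24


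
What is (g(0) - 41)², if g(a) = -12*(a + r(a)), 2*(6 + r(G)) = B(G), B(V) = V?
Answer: 961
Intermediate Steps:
r(G) = -6 + G/2
g(a) = 72 - 18*a (g(a) = -12*(a + (-6 + a/2)) = -12*(-6 + 3*a/2) = 72 - 18*a)
(g(0) - 41)² = ((72 - 18*0) - 41)² = ((72 + 0) - 41)² = (72 - 41)² = 31² = 961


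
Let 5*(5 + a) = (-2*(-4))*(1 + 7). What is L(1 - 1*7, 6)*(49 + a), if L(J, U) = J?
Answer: -1704/5 ≈ -340.80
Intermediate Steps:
a = 39/5 (a = -5 + ((-2*(-4))*(1 + 7))/5 = -5 + (8*8)/5 = -5 + (⅕)*64 = -5 + 64/5 = 39/5 ≈ 7.8000)
L(1 - 1*7, 6)*(49 + a) = (1 - 1*7)*(49 + 39/5) = (1 - 7)*(284/5) = -6*284/5 = -1704/5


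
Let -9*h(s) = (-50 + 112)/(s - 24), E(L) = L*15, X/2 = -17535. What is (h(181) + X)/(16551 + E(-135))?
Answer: -24776986/10262619 ≈ -2.4143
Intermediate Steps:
X = -35070 (X = 2*(-17535) = -35070)
E(L) = 15*L
h(s) = -62/(9*(-24 + s)) (h(s) = -(-50 + 112)/(9*(s - 24)) = -62/(9*(-24 + s)))
(h(181) + X)/(16551 + E(-135)) = (-62/(-216 + 9*181) - 35070)/(16551 + 15*(-135)) = (-62/(-216 + 1629) - 35070)/(16551 - 2025) = (-62/1413 - 35070)/14526 = (-62*1/1413 - 35070)*(1/14526) = (-62/1413 - 35070)*(1/14526) = -49553972/1413*1/14526 = -24776986/10262619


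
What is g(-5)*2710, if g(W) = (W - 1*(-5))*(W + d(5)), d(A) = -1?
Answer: 0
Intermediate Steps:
g(W) = (-1 + W)*(5 + W) (g(W) = (W - 1*(-5))*(W - 1) = (W + 5)*(-1 + W) = (5 + W)*(-1 + W) = (-1 + W)*(5 + W))
g(-5)*2710 = (-5 + (-5)² + 4*(-5))*2710 = (-5 + 25 - 20)*2710 = 0*2710 = 0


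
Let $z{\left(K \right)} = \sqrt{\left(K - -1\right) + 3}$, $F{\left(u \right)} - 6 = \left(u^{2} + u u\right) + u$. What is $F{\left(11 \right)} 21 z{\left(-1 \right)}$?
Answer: $5439 \sqrt{3} \approx 9420.6$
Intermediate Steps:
$F{\left(u \right)} = 6 + u + 2 u^{2}$ ($F{\left(u \right)} = 6 + \left(\left(u^{2} + u u\right) + u\right) = 6 + \left(\left(u^{2} + u^{2}\right) + u\right) = 6 + \left(2 u^{2} + u\right) = 6 + \left(u + 2 u^{2}\right) = 6 + u + 2 u^{2}$)
$z{\left(K \right)} = \sqrt{4 + K}$ ($z{\left(K \right)} = \sqrt{\left(K + 1\right) + 3} = \sqrt{\left(1 + K\right) + 3} = \sqrt{4 + K}$)
$F{\left(11 \right)} 21 z{\left(-1 \right)} = \left(6 + 11 + 2 \cdot 11^{2}\right) 21 \sqrt{4 - 1} = \left(6 + 11 + 2 \cdot 121\right) 21 \sqrt{3} = \left(6 + 11 + 242\right) 21 \sqrt{3} = 259 \cdot 21 \sqrt{3} = 5439 \sqrt{3}$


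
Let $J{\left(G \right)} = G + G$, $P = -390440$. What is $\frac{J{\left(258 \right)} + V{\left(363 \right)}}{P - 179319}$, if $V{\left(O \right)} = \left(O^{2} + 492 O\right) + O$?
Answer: $- \frac{311244}{569759} \approx -0.54627$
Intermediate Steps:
$V{\left(O \right)} = O^{2} + 493 O$
$J{\left(G \right)} = 2 G$
$\frac{J{\left(258 \right)} + V{\left(363 \right)}}{P - 179319} = \frac{2 \cdot 258 + 363 \left(493 + 363\right)}{-390440 - 179319} = \frac{516 + 363 \cdot 856}{-569759} = \left(516 + 310728\right) \left(- \frac{1}{569759}\right) = 311244 \left(- \frac{1}{569759}\right) = - \frac{311244}{569759}$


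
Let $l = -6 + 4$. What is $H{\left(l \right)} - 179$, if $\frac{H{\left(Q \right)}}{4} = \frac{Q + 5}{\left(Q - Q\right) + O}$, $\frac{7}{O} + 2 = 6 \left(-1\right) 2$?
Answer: $-203$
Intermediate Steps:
$l = -2$
$O = - \frac{1}{2}$ ($O = \frac{7}{-2 + 6 \left(-1\right) 2} = \frac{7}{-2 - 12} = \frac{7}{-14} = 7 \left(- \frac{1}{14}\right) = - \frac{1}{2} \approx -0.5$)
$H{\left(Q \right)} = -40 - 8 Q$ ($H{\left(Q \right)} = 4 \frac{Q + 5}{\left(Q - Q\right) - \frac{1}{2}} = 4 \frac{5 + Q}{0 - \frac{1}{2}} = 4 \frac{5 + Q}{- \frac{1}{2}} = 4 \left(5 + Q\right) \left(-2\right) = 4 \left(-10 - 2 Q\right) = -40 - 8 Q$)
$H{\left(l \right)} - 179 = \left(-40 - -16\right) - 179 = \left(-40 + 16\right) - 179 = -24 - 179 = -203$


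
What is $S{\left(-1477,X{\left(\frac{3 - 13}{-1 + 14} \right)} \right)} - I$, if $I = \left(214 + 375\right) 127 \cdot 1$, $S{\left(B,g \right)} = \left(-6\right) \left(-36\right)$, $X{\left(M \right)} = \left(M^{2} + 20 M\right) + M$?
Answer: $-74587$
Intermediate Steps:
$X{\left(M \right)} = M^{2} + 21 M$
$S{\left(B,g \right)} = 216$
$I = 74803$ ($I = 589 \cdot 127 = 74803$)
$S{\left(-1477,X{\left(\frac{3 - 13}{-1 + 14} \right)} \right)} - I = 216 - 74803 = -74587$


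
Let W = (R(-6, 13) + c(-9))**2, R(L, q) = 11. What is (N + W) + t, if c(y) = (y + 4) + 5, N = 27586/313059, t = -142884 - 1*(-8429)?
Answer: -42054440120/313059 ≈ -1.3433e+5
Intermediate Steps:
t = -134455 (t = -142884 + 8429 = -134455)
N = 27586/313059 (N = 27586*(1/313059) = 27586/313059 ≈ 0.088118)
c(y) = 9 + y (c(y) = (4 + y) + 5 = 9 + y)
W = 121 (W = (11 + (9 - 9))**2 = (11 + 0)**2 = 11**2 = 121)
(N + W) + t = (27586/313059 + 121) - 134455 = 37907725/313059 - 134455 = -42054440120/313059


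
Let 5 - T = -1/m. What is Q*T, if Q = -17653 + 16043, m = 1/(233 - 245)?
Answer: 11270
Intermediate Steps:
m = -1/12 (m = 1/(-12) = -1/12 ≈ -0.083333)
Q = -1610
T = -7 (T = 5 - (-1)/(-1/12) = 5 - (-1)*(-12) = 5 - 1*12 = 5 - 12 = -7)
Q*T = -1610*(-7) = 11270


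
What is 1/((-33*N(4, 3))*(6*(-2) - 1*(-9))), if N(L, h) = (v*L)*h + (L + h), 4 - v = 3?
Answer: 1/1881 ≈ 0.00053163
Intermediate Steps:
v = 1 (v = 4 - 1*3 = 4 - 3 = 1)
N(L, h) = L + h + L*h (N(L, h) = (1*L)*h + (L + h) = L*h + (L + h) = L + h + L*h)
1/((-33*N(4, 3))*(6*(-2) - 1*(-9))) = 1/((-33*(4 + 3 + 4*3))*(6*(-2) - 1*(-9))) = 1/((-33*(4 + 3 + 12))*(-12 + 9)) = 1/(-33*19*(-3)) = 1/(-627*(-3)) = 1/1881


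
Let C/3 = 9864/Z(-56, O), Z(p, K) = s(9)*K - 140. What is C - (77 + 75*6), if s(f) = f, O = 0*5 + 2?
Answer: -46943/61 ≈ -769.56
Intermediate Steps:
O = 2 (O = 0 + 2 = 2)
Z(p, K) = -140 + 9*K (Z(p, K) = 9*K - 140 = -140 + 9*K)
C = -14796/61 (C = 3*(9864/(-140 + 9*2)) = 3*(9864/(-140 + 18)) = 3*(9864/(-122)) = 3*(9864*(-1/122)) = 3*(-4932/61) = -14796/61 ≈ -242.56)
C - (77 + 75*6) = -14796/61 - (77 + 75*6) = -14796/61 - (77 + 450) = -14796/61 - 1*527 = -14796/61 - 527 = -46943/61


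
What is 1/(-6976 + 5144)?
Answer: -1/1832 ≈ -0.00054585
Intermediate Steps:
1/(-6976 + 5144) = 1/(-1832) = -1/1832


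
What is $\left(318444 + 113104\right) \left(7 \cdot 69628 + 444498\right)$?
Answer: $402156991912$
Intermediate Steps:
$\left(318444 + 113104\right) \left(7 \cdot 69628 + 444498\right) = 431548 \left(487396 + 444498\right) = 431548 \cdot 931894 = 402156991912$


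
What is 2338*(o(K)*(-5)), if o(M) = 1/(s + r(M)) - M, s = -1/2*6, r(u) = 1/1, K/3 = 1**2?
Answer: 40915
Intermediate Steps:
K = 3 (K = 3*1**2 = 3*1 = 3)
r(u) = 1
s = -3 (s = -1*1/2*6 = -1/2*6 = -3)
o(M) = -1/2 - M (o(M) = 1/(-3 + 1) - M = 1/(-2) - M = -1/2 - M)
2338*(o(K)*(-5)) = 2338*((-1/2 - 1*3)*(-5)) = 2338*((-1/2 - 3)*(-5)) = 2338*(-7/2*(-5)) = 2338*(35/2) = 40915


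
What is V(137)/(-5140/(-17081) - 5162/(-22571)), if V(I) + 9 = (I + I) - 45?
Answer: 42408877610/102093531 ≈ 415.39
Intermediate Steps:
V(I) = -54 + 2*I (V(I) = -9 + ((I + I) - 45) = -9 + (2*I - 45) = -9 + (-45 + 2*I) = -54 + 2*I)
V(137)/(-5140/(-17081) - 5162/(-22571)) = (-54 + 2*137)/(-5140/(-17081) - 5162/(-22571)) = (-54 + 274)/(-5140*(-1/17081) - 5162*(-1/22571)) = 220/(5140/17081 + 5162/22571) = 220/(204187062/385535251) = 220*(385535251/204187062) = 42408877610/102093531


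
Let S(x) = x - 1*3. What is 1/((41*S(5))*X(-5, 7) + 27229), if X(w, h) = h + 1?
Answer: 1/27885 ≈ 3.5862e-5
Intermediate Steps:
X(w, h) = 1 + h
S(x) = -3 + x (S(x) = x - 3 = -3 + x)
1/((41*S(5))*X(-5, 7) + 27229) = 1/((41*(-3 + 5))*(1 + 7) + 27229) = 1/((41*2)*8 + 27229) = 1/(82*8 + 27229) = 1/(656 + 27229) = 1/27885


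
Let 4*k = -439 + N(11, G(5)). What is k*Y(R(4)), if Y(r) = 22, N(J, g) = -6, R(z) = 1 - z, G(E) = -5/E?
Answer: -4895/2 ≈ -2447.5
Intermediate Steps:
G(E) = -5/E
k = -445/4 (k = (-439 - 6)/4 = (¼)*(-445) = -445/4 ≈ -111.25)
k*Y(R(4)) = -445/4*22 = -4895/2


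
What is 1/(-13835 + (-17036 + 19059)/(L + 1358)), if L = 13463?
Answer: -14821/205046512 ≈ -7.2281e-5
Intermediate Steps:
1/(-13835 + (-17036 + 19059)/(L + 1358)) = 1/(-13835 + (-17036 + 19059)/(13463 + 1358)) = 1/(-13835 + 2023/14821) = 1/(-205046512/14821) = -14821/205046512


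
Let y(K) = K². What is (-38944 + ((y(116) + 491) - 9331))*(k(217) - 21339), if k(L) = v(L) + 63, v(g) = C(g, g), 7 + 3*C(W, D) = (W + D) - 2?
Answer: 2176498184/3 ≈ 7.2550e+8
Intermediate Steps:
C(W, D) = -3 + D/3 + W/3 (C(W, D) = -7/3 + ((W + D) - 2)/3 = -7/3 + ((D + W) - 2)/3 = -7/3 + (-2 + D + W)/3 = -7/3 + (-⅔ + D/3 + W/3) = -3 + D/3 + W/3)
v(g) = -3 + 2*g/3 (v(g) = -3 + g/3 + g/3 = -3 + 2*g/3)
k(L) = 60 + 2*L/3 (k(L) = (-3 + 2*L/3) + 63 = 60 + 2*L/3)
(-38944 + ((y(116) + 491) - 9331))*(k(217) - 21339) = (-38944 + ((116² + 491) - 9331))*((60 + (⅔)*217) - 21339) = (-38944 + ((13456 + 491) - 9331))*((60 + 434/3) - 21339) = (-38944 + (13947 - 9331))*(614/3 - 21339) = (-38944 + 4616)*(-63403/3) = -34328*(-63403/3) = 2176498184/3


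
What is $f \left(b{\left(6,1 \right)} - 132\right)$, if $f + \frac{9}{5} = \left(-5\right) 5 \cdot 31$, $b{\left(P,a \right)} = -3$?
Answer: $104868$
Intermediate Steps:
$f = - \frac{3884}{5}$ ($f = - \frac{9}{5} + \left(-5\right) 5 \cdot 31 = - \frac{9}{5} - 775 = - \frac{3884}{5} \approx -776.8$)
$f \left(b{\left(6,1 \right)} - 132\right) = - \frac{3884 \left(-3 - 132\right)}{5} = \left(- \frac{3884}{5}\right) \left(-135\right) = 104868$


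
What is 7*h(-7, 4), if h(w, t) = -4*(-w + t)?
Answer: -308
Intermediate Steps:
h(w, t) = -4*t + 4*w (h(w, t) = -4*(t - w) = -4*t + 4*w)
7*h(-7, 4) = 7*(-4*4 + 4*(-7)) = 7*(-16 - 28) = 7*(-44) = -308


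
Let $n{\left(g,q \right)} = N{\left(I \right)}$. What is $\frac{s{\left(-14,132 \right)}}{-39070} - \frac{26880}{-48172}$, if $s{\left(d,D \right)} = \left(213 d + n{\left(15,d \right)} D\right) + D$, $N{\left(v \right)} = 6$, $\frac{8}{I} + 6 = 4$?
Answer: $\frac{143667447}{235260005} \approx 0.61067$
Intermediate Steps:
$I = -4$ ($I = \frac{8}{-6 + 4} = \frac{8}{-2} = 8 \left(- \frac{1}{2}\right) = -4$)
$n{\left(g,q \right)} = 6$
$s{\left(d,D \right)} = 7 D + 213 d$ ($s{\left(d,D \right)} = \left(213 d + 6 D\right) + D = \left(6 D + 213 d\right) + D = 7 D + 213 d$)
$\frac{s{\left(-14,132 \right)}}{-39070} - \frac{26880}{-48172} = \frac{7 \cdot 132 + 213 \left(-14\right)}{-39070} - \frac{26880}{-48172} = \left(924 - 2982\right) \left(- \frac{1}{39070}\right) - - \frac{6720}{12043} = \left(-2058\right) \left(- \frac{1}{39070}\right) + \frac{6720}{12043} = \frac{1029}{19535} + \frac{6720}{12043} = \frac{143667447}{235260005}$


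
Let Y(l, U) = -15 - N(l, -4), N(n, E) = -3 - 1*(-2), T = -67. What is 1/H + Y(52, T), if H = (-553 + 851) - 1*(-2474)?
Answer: -38807/2772 ≈ -14.000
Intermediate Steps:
N(n, E) = -1 (N(n, E) = -3 + 2 = -1)
Y(l, U) = -14 (Y(l, U) = -15 - 1*(-1) = -15 + 1 = -14)
H = 2772 (H = 298 + 2474 = 2772)
1/H + Y(52, T) = 1/2772 - 14 = -38807/2772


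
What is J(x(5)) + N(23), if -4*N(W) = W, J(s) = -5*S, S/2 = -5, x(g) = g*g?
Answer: 177/4 ≈ 44.250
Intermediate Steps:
x(g) = g²
S = -10 (S = 2*(-5) = -10)
J(s) = 50 (J(s) = -5*(-10) = 50)
N(W) = -W/4
J(x(5)) + N(23) = 50 - ¼*23 = 50 - 23/4 = 177/4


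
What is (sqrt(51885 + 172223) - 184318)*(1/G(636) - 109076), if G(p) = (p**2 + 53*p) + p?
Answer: 4411366728170401/219420 - 47866911839*sqrt(56027)/219420 ≈ 2.0053e+10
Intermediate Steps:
G(p) = p**2 + 54*p
(sqrt(51885 + 172223) - 184318)*(1/G(636) - 109076) = (sqrt(51885 + 172223) - 184318)*(1/(636*(54 + 636)) - 109076) = (sqrt(224108) - 184318)*(1/(636*690) - 109076) = (2*sqrt(56027) - 184318)*(1/438840 - 109076) = (-184318 + 2*sqrt(56027))*(1/438840 - 109076) = (-184318 + 2*sqrt(56027))*(-47866911839/438840) = 4411366728170401/219420 - 47866911839*sqrt(56027)/219420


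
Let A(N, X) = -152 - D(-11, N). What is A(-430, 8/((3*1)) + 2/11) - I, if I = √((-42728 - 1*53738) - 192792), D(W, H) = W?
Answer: -141 - I*√289258 ≈ -141.0 - 537.83*I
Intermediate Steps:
A(N, X) = -141 (A(N, X) = -152 - 1*(-11) = -152 + 11 = -141)
I = I*√289258 (I = √((-42728 - 53738) - 192792) = √(-96466 - 192792) = √(-289258) = I*√289258 ≈ 537.83*I)
A(-430, 8/((3*1)) + 2/11) - I = -141 - I*√289258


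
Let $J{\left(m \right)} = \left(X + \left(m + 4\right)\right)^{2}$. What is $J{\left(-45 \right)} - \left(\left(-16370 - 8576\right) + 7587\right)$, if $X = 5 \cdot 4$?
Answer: $17800$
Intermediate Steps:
$X = 20$
$J{\left(m \right)} = \left(24 + m\right)^{2}$ ($J{\left(m \right)} = \left(20 + \left(m + 4\right)\right)^{2} = \left(20 + \left(4 + m\right)\right)^{2} = \left(24 + m\right)^{2}$)
$J{\left(-45 \right)} - \left(\left(-16370 - 8576\right) + 7587\right) = \left(24 - 45\right)^{2} - \left(\left(-16370 - 8576\right) + 7587\right) = \left(-21\right)^{2} - \left(-24946 + 7587\right) = 441 - -17359 = 441 + 17359 = 17800$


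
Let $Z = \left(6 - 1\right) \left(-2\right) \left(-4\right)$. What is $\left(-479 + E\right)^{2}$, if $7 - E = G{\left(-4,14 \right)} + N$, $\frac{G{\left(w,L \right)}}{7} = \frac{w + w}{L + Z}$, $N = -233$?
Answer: $\frac{41280625}{729} \approx 56626.0$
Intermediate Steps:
$Z = 40$ ($Z = 5 \left(-2\right) \left(-4\right) = \left(-10\right) \left(-4\right) = 40$)
$G{\left(w,L \right)} = \frac{14 w}{40 + L}$ ($G{\left(w,L \right)} = 7 \frac{w + w}{L + 40} = 7 \frac{2 w}{40 + L} = \frac{14 w}{40 + L}$)
$E = \frac{6508}{27}$ ($E = 7 - \left(14 \left(-4\right) \frac{1}{40 + 14} - 233\right) = 7 - \left(14 \left(-4\right) \frac{1}{54} - 233\right) = 7 - \left(- \frac{28}{27} - 233\right) = 7 - - \frac{6319}{27} = 7 + \frac{6319}{27} = \frac{6508}{27} \approx 241.04$)
$\left(-479 + E\right)^{2} = \left(-479 + \frac{6508}{27}\right)^{2} = \left(- \frac{6425}{27}\right)^{2} = \frac{41280625}{729}$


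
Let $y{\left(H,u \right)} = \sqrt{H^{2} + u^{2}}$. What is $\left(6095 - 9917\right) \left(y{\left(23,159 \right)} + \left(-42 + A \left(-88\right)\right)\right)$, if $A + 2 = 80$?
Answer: $26394732 - 3822 \sqrt{25810} \approx 2.5781 \cdot 10^{7}$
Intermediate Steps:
$A = 78$ ($A = -2 + 80 = 78$)
$\left(6095 - 9917\right) \left(y{\left(23,159 \right)} + \left(-42 + A \left(-88\right)\right)\right) = \left(6095 - 9917\right) \left(\sqrt{23^{2} + 159^{2}} + \left(-42 + 78 \left(-88\right)\right)\right) = - 3822 \left(\sqrt{529 + 25281} - 6906\right) = - 3822 \left(\sqrt{25810} - 6906\right) = - 3822 \left(-6906 + \sqrt{25810}\right) = 26394732 - 3822 \sqrt{25810}$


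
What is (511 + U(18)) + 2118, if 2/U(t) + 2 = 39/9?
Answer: 18409/7 ≈ 2629.9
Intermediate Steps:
U(t) = 6/7 (U(t) = 2/(-2 + 39/9) = 2/(-2 + 39*(1/9)) = 2/(-2 + 13/3) = 2/(7/3) = 2*(3/7) = 6/7)
(511 + U(18)) + 2118 = (511 + 6/7) + 2118 = 3583/7 + 2118 = 18409/7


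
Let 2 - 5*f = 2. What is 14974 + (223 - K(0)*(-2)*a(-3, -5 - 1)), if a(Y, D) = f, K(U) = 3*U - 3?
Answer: 15197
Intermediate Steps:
f = 0 (f = ⅖ - ⅕*2 = ⅖ - ⅖ = 0)
K(U) = -3 + 3*U
a(Y, D) = 0
14974 + (223 - K(0)*(-2)*a(-3, -5 - 1)) = 14974 + (223 - (-3 + 3*0)*(-2)*0) = 14974 + (223 - (-3 + 0)*(-2)*0) = 14974 + (223 - (-3*(-2))*0) = 14974 + (223 - 6*0) = 14974 + (223 - 1*0) = 14974 + (223 + 0) = 14974 + 223 = 15197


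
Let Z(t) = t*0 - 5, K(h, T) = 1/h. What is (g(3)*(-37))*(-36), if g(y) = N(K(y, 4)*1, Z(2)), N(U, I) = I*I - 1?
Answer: 31968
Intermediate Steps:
Z(t) = -5 (Z(t) = 0 - 5 = -5)
N(U, I) = -1 + I² (N(U, I) = I² - 1 = -1 + I²)
g(y) = 24 (g(y) = -1 + (-5)² = -1 + 25 = 24)
(g(3)*(-37))*(-36) = (24*(-37))*(-36) = -888*(-36) = 31968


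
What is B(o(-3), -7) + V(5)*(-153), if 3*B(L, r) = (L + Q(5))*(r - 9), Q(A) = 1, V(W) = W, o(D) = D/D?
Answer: -2327/3 ≈ -775.67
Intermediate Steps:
o(D) = 1
B(L, r) = (1 + L)*(-9 + r)/3 (B(L, r) = ((L + 1)*(r - 9))/3 = ((1 + L)*(-9 + r))/3 = (1 + L)*(-9 + r)/3)
B(o(-3), -7) + V(5)*(-153) = (-3 - 3*1 + (⅓)*(-7) + (⅓)*1*(-7)) + 5*(-153) = (-3 - 3 - 7/3 - 7/3) - 765 = -32/3 - 765 = -2327/3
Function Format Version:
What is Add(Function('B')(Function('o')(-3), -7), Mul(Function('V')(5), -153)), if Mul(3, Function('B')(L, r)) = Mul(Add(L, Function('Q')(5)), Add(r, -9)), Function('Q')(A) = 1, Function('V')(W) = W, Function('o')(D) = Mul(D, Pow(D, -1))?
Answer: Rational(-2327, 3) ≈ -775.67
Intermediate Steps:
Function('o')(D) = 1
Function('B')(L, r) = Mul(Rational(1, 3), Add(1, L), Add(-9, r)) (Function('B')(L, r) = Mul(Rational(1, 3), Mul(Add(L, 1), Add(r, -9))) = Mul(Rational(1, 3), Mul(Add(1, L), Add(-9, r))) = Mul(Rational(1, 3), Add(1, L), Add(-9, r)))
Add(Function('B')(Function('o')(-3), -7), Mul(Function('V')(5), -153)) = Add(Add(-3, Mul(-3, 1), Mul(Rational(1, 3), -7), Mul(Rational(1, 3), 1, -7)), Mul(5, -153)) = Add(Add(-3, -3, Rational(-7, 3), Rational(-7, 3)), -765) = Add(Rational(-32, 3), -765) = Rational(-2327, 3)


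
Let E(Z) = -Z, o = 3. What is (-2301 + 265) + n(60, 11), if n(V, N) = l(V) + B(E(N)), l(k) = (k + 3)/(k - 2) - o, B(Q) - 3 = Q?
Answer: -118663/58 ≈ -2045.9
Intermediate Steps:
E(Z) = -Z
B(Q) = 3 + Q
l(k) = -3 + (3 + k)/(-2 + k) (l(k) = (k + 3)/(k - 2) - 1*3 = (3 + k)/(-2 + k) - 3 = -3 + (3 + k)/(-2 + k))
n(V, N) = 3 - N + (9 - 2*V)/(-2 + V) (n(V, N) = (9 - 2*V)/(-2 + V) + (3 - N) = 3 - N + (9 - 2*V)/(-2 + V))
(-2301 + 265) + n(60, 11) = (-2301 + 265) + (3 + 60 + 2*11 - 1*11*60)/(-2 + 60) = -2036 + (3 + 60 + 22 - 660)/58 = -2036 + (1/58)*(-575) = -2036 - 575/58 = -118663/58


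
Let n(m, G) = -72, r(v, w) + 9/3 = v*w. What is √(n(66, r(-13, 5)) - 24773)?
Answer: I*√24845 ≈ 157.62*I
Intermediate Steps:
r(v, w) = -3 + v*w
√(n(66, r(-13, 5)) - 24773) = √(-72 - 24773) = √(-24845) = I*√24845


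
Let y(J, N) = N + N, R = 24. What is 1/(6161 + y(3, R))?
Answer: 1/6209 ≈ 0.00016106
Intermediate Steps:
y(J, N) = 2*N
1/(6161 + y(3, R)) = 1/(6161 + 2*24) = 1/(6161 + 48) = 1/6209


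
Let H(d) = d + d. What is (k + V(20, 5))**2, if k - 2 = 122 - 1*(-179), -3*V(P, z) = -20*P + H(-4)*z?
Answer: 1819801/9 ≈ 2.0220e+5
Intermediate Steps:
H(d) = 2*d
V(P, z) = 8*z/3 + 20*P/3 (V(P, z) = -(-20*P + (2*(-4))*z)/3 = -(-20*P - 8*z)/3 = 8*z/3 + 20*P/3)
k = 303 (k = 2 + (122 - 1*(-179)) = 2 + (122 + 179) = 2 + 301 = 303)
(k + V(20, 5))**2 = (303 + ((8/3)*5 + (20/3)*20))**2 = (303 + (40/3 + 400/3))**2 = (303 + 440/3)**2 = (1349/3)**2 = 1819801/9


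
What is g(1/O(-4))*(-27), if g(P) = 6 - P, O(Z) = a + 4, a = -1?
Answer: -153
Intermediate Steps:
O(Z) = 3 (O(Z) = -1 + 4 = 3)
g(1/O(-4))*(-27) = (6 - 1/3)*(-27) = (17/3)*(-27) = -153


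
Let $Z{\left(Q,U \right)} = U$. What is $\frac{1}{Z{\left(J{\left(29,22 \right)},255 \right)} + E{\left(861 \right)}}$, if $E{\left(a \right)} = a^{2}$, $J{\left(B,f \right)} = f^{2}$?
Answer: $\frac{1}{741576} \approx 1.3485 \cdot 10^{-6}$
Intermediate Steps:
$\frac{1}{Z{\left(J{\left(29,22 \right)},255 \right)} + E{\left(861 \right)}} = \frac{1}{255 + 861^{2}} = \frac{1}{255 + 741321} = \frac{1}{741576}$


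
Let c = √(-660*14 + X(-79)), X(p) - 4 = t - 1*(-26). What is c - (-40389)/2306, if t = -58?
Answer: 40389/2306 + 2*I*√2317 ≈ 17.515 + 96.271*I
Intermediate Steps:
X(p) = -28 (X(p) = 4 + (-58 - 1*(-26)) = 4 + (-58 + 26) = 4 - 32 = -28)
c = 2*I*√2317 (c = √(-660*14 - 28) = √(-9240 - 28) = √(-9268) = 2*I*√2317 ≈ 96.271*I)
c - (-40389)/2306 = 2*I*√2317 - (-40389)/2306 = 2*I*√2317 - 1*(-40389/2306) = 2*I*√2317 + 40389/2306 = 40389/2306 + 2*I*√2317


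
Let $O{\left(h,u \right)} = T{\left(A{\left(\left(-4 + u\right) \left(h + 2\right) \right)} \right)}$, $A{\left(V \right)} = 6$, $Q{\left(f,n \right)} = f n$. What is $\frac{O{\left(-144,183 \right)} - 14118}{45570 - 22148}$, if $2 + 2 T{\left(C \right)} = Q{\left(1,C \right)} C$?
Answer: $- \frac{59}{98} \approx -0.60204$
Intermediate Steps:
$T{\left(C \right)} = -1 + \frac{C^{2}}{2}$ ($T{\left(C \right)} = -1 + \frac{1 C C}{2} = -1 + \frac{C C}{2} = -1 + \frac{C^{2}}{2}$)
$O{\left(h,u \right)} = 17$ ($O{\left(h,u \right)} = -1 + \frac{6^{2}}{2} = -1 + \frac{1}{2} \cdot 36 = -1 + 18 = 17$)
$\frac{O{\left(-144,183 \right)} - 14118}{45570 - 22148} = \frac{17 - 14118}{45570 - 22148} = - \frac{14101}{23422} = \left(-14101\right) \frac{1}{23422} = - \frac{59}{98}$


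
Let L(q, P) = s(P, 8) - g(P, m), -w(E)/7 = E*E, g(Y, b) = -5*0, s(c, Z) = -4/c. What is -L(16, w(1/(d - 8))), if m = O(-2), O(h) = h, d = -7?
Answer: -900/7 ≈ -128.57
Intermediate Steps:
m = -2
g(Y, b) = 0
w(E) = -7*E**2 (w(E) = -7*E*E = -7*E**2)
L(q, P) = -4/P (L(q, P) = -4/P - 1*0 = -4/P + 0 = -4/P)
-L(16, w(1/(d - 8))) = -(-4)/((-7/(-7 - 8)**2)) = -(-4)/((-7*(1/(-15))**2)) = -(-4)/((-7*(-1/15)**2)) = -(-4)/((-7*1/225)) = -(-4)/(-7/225) = -(-4)*(-225)/7 = -1*900/7 = -900/7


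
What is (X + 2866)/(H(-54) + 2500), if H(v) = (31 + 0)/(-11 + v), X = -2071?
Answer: 51675/162469 ≈ 0.31806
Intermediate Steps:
H(v) = 31/(-11 + v)
(X + 2866)/(H(-54) + 2500) = (-2071 + 2866)/(31/(-11 - 54) + 2500) = 795/(31/(-65) + 2500) = 795/(31*(-1/65) + 2500) = 795/(-31/65 + 2500) = 795/(162469/65) = 795*(65/162469) = 51675/162469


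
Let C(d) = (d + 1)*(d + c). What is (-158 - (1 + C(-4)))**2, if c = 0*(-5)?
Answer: 29241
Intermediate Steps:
c = 0
C(d) = d*(1 + d) (C(d) = (d + 1)*(d + 0) = (1 + d)*d = d*(1 + d))
(-158 - (1 + C(-4)))**2 = (-158 - (1 - 4*(1 - 4)))**2 = (-158 - (1 - 4*(-3)))**2 = (-158 - (1 + 12))**2 = (-158 - 1*13)**2 = (-158 - 13)**2 = (-171)**2 = 29241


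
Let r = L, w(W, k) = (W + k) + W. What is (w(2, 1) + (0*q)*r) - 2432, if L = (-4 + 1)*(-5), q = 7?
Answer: -2427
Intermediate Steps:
w(W, k) = k + 2*W
L = 15 (L = -3*(-5) = 15)
r = 15
(w(2, 1) + (0*q)*r) - 2432 = ((1 + 2*2) + (0*7)*15) - 2432 = ((1 + 4) + 0*15) - 2432 = (5 + 0) - 2432 = 5 - 2432 = -2427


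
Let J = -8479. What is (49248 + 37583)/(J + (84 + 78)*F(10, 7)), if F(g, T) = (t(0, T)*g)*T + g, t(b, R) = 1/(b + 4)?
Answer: -86831/4024 ≈ -21.578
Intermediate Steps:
t(b, R) = 1/(4 + b)
F(g, T) = g + T*g/4 (F(g, T) = (g/(4 + 0))*T + g = (g/4)*T + g = T*g/4 + g = g + T*g/4)
(49248 + 37583)/(J + (84 + 78)*F(10, 7)) = (49248 + 37583)/(-8479 + (84 + 78)*((¼)*10*(4 + 7))) = 86831/(-8479 + 162*((¼)*10*11)) = 86831/(-8479 + 162*(55/2)) = 86831/(-8479 + 4455) = 86831/(-4024) = 86831*(-1/4024) = -86831/4024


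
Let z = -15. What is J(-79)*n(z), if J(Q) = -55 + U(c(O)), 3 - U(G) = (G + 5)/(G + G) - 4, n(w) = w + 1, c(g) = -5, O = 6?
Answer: 672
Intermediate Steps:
n(w) = 1 + w
U(G) = 7 - (5 + G)/(2*G) (U(G) = 3 - ((G + 5)/(G + G) - 4) = 3 - ((5 + G)/((2*G)) - 4) = 3 - ((5 + G)*(1/(2*G)) - 4) = 3 - ((5 + G)/(2*G) - 4) = 3 - (-4 + (5 + G)/(2*G)) = 3 + (4 - (5 + G)/(2*G)) = 7 - (5 + G)/(2*G))
J(Q) = -48 (J(Q) = -55 + (½)*(-5 + 13*(-5))/(-5) = -55 + (½)*(-⅕)*(-5 - 65) = -55 + (½)*(-⅕)*(-70) = -55 + 7 = -48)
J(-79)*n(z) = -48*(1 - 15) = -48*(-14) = 672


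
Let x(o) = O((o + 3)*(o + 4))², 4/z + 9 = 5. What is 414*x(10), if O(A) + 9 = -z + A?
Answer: 12534264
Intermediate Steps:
z = -1 (z = 4/(-9 + 5) = 4/(-4) = 4*(-¼) = -1)
O(A) = -8 + A (O(A) = -9 + (-1*(-1) + A) = -9 + (1 + A) = -8 + A)
x(o) = (-8 + (3 + o)*(4 + o))² (x(o) = (-8 + (o + 3)*(o + 4))² = (-8 + (3 + o)*(4 + o))²)
414*x(10) = 414*(4 + 10² + 7*10)² = 414*(4 + 100 + 70)² = 414*174² = 414*30276 = 12534264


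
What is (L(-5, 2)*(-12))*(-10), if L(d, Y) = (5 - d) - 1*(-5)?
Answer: 1800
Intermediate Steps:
L(d, Y) = 10 - d (L(d, Y) = (5 - d) + 5 = 10 - d)
(L(-5, 2)*(-12))*(-10) = ((10 - 1*(-5))*(-12))*(-10) = ((10 + 5)*(-12))*(-10) = (15*(-12))*(-10) = -180*(-10) = 1800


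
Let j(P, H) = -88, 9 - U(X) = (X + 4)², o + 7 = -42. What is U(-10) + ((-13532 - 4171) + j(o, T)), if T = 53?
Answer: -17818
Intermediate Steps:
o = -49 (o = -7 - 42 = -49)
U(X) = 9 - (4 + X)² (U(X) = 9 - (X + 4)² = 9 - (4 + X)²)
U(-10) + ((-13532 - 4171) + j(o, T)) = (9 - (4 - 10)²) + ((-13532 - 4171) - 88) = (9 - 1*(-6)²) + (-17703 - 88) = (9 - 1*36) - 17791 = (9 - 36) - 17791 = -27 - 17791 = -17818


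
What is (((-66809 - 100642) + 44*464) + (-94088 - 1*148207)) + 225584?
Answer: -163746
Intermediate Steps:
(((-66809 - 100642) + 44*464) + (-94088 - 1*148207)) + 225584 = ((-167451 + 20416) + (-94088 - 148207)) + 225584 = (-147035 - 242295) + 225584 = -389330 + 225584 = -163746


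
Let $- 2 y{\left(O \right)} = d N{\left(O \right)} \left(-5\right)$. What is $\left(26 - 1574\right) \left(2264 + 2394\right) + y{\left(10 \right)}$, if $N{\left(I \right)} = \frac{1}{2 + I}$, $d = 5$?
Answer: $- \frac{173053991}{24} \approx -7.2106 \cdot 10^{6}$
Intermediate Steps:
$y{\left(O \right)} = \frac{25}{2 \left(2 + O\right)}$ ($y{\left(O \right)} = - \frac{\frac{5}{2 + O} \left(-5\right)}{2} = - \frac{\left(-25\right) \frac{1}{2 + O}}{2} = \frac{25}{2 \left(2 + O\right)}$)
$\left(26 - 1574\right) \left(2264 + 2394\right) + y{\left(10 \right)} = \left(26 - 1574\right) \left(2264 + 2394\right) + \frac{25}{2 \left(2 + 10\right)} = \left(-1548\right) 4658 + \frac{25}{2 \cdot 12} = -7210584 + \frac{25}{2} \cdot \frac{1}{12} = -7210584 + \frac{25}{24} = - \frac{173053991}{24}$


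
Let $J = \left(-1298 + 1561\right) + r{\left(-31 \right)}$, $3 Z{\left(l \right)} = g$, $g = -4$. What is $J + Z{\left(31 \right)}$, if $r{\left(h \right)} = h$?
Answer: $\frac{692}{3} \approx 230.67$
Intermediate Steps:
$Z{\left(l \right)} = - \frac{4}{3}$ ($Z{\left(l \right)} = \frac{1}{3} \left(-4\right) = - \frac{4}{3}$)
$J = 232$ ($J = \left(-1298 + 1561\right) - 31 = 263 - 31 = 232$)
$J + Z{\left(31 \right)} = 232 - \frac{4}{3} = \frac{692}{3}$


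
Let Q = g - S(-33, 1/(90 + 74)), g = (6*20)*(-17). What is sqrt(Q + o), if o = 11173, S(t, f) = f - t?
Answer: sqrt(61188359)/82 ≈ 95.394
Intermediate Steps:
g = -2040 (g = 120*(-17) = -2040)
Q = -339973/164 (Q = -2040 - (1/(90 + 74) - 1*(-33)) = -2040 - (1/164 + 33) = -2040 - 1*5413/164 = -2040 - 5413/164 = -339973/164 ≈ -2073.0)
sqrt(Q + o) = sqrt(-339973/164 + 11173) = sqrt(1492399/164) = sqrt(61188359)/82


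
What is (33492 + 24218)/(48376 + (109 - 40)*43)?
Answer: 57710/51343 ≈ 1.1240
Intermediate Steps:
(33492 + 24218)/(48376 + (109 - 40)*43) = 57710/(48376 + 69*43) = 57710/(48376 + 2967) = 57710/51343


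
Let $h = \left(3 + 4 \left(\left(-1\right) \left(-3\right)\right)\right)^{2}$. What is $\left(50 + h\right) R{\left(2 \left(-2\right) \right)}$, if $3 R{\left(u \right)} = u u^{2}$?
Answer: $- \frac{17600}{3} \approx -5866.7$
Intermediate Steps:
$R{\left(u \right)} = \frac{u^{3}}{3}$ ($R{\left(u \right)} = \frac{u u^{2}}{3} = \frac{u^{3}}{3}$)
$h = 225$ ($h = \left(3 + 4 \cdot 3\right)^{2} = \left(3 + 12\right)^{2} = 15^{2} = 225$)
$\left(50 + h\right) R{\left(2 \left(-2\right) \right)} = \left(50 + 225\right) \frac{\left(2 \left(-2\right)\right)^{3}}{3} = 275 \frac{\left(-4\right)^{3}}{3} = 275 \cdot \frac{1}{3} \left(-64\right) = 275 \left(- \frac{64}{3}\right) = - \frac{17600}{3}$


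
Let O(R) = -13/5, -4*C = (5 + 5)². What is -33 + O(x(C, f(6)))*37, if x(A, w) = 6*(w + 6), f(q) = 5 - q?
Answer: -646/5 ≈ -129.20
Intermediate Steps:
C = -25 (C = -(5 + 5)²/4 = -¼*10² = -¼*100 = -25)
x(A, w) = 36 + 6*w (x(A, w) = 6*(6 + w) = 36 + 6*w)
O(R) = -13/5 (O(R) = -13*⅕ = -13/5)
-33 + O(x(C, f(6)))*37 = -33 - 13/5*37 = -33 - 481/5 = -646/5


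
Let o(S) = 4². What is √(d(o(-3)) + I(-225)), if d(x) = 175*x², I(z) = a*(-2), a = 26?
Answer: 6*√1243 ≈ 211.54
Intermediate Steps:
o(S) = 16
I(z) = -52 (I(z) = 26*(-2) = -52)
√(d(o(-3)) + I(-225)) = √(175*16² - 52) = √(175*256 - 52) = √(44800 - 52) = √44748 = 6*√1243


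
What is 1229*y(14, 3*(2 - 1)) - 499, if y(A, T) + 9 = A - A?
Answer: -11560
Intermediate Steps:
y(A, T) = -9 (y(A, T) = -9 + (A - A) = -9 + 0 = -9)
1229*y(14, 3*(2 - 1)) - 499 = 1229*(-9) - 499 = -11061 - 499 = -11560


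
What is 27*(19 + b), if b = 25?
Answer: 1188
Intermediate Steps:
27*(19 + b) = 27*(19 + 25) = 27*44 = 1188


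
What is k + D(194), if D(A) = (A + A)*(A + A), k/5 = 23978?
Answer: 270434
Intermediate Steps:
k = 119890 (k = 5*23978 = 119890)
D(A) = 4*A² (D(A) = (2*A)*(2*A) = 4*A²)
k + D(194) = 119890 + 4*194² = 119890 + 4*37636 = 119890 + 150544 = 270434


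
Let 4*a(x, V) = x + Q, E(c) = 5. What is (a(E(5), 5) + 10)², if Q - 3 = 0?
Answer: 144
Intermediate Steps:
Q = 3 (Q = 3 + 0 = 3)
a(x, V) = ¾ + x/4 (a(x, V) = (x + 3)/4 = (3 + x)/4 = ¾ + x/4)
(a(E(5), 5) + 10)² = ((¾ + (¼)*5) + 10)² = ((¾ + 5/4) + 10)² = (2 + 10)² = 12² = 144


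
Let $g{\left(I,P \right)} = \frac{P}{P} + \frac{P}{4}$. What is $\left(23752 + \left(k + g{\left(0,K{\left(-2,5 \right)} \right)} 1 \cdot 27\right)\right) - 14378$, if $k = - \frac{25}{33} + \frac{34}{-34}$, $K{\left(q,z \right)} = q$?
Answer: $\frac{619459}{66} \approx 9385.8$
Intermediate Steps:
$k = - \frac{58}{33}$ ($k = \left(-25\right) \frac{1}{33} + 34 \left(- \frac{1}{34}\right) = - \frac{25}{33} - 1 = - \frac{58}{33} \approx -1.7576$)
$g{\left(I,P \right)} = 1 + \frac{P}{4}$ ($g{\left(I,P \right)} = 1 + P \frac{1}{4} = 1 + \frac{P}{4}$)
$\left(23752 + \left(k + g{\left(0,K{\left(-2,5 \right)} \right)} 1 \cdot 27\right)\right) - 14378 = \left(23752 - \left(\frac{58}{33} - \left(1 + \frac{1}{4} \left(-2\right)\right) 1 \cdot 27\right)\right) - 14378 = \left(23752 - \left(\frac{58}{33} - \left(1 - \frac{1}{2}\right) 27\right)\right) - 14378 = \left(23752 + \left(- \frac{58}{33} + \frac{1}{2} \cdot 27\right)\right) - 14378 = \left(23752 + \left(- \frac{58}{33} + \frac{27}{2}\right)\right) - 14378 = \left(23752 + \frac{775}{66}\right) - 14378 = \frac{1568407}{66} - 14378 = \frac{619459}{66}$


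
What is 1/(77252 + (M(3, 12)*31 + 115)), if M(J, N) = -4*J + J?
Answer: 1/77088 ≈ 1.2972e-5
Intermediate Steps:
M(J, N) = -3*J
1/(77252 + (M(3, 12)*31 + 115)) = 1/(77252 + (-3*3*31 + 115)) = 1/(77252 + (-9*31 + 115)) = 1/(77252 + (-279 + 115)) = 1/(77252 - 164) = 1/77088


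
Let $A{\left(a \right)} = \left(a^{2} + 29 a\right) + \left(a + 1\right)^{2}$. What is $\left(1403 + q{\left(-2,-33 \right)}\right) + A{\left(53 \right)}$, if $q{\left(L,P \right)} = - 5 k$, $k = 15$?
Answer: $8590$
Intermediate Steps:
$q{\left(L,P \right)} = -75$ ($q{\left(L,P \right)} = \left(-5\right) 15 = -75$)
$A{\left(a \right)} = a^{2} + \left(1 + a\right)^{2} + 29 a$ ($A{\left(a \right)} = \left(a^{2} + 29 a\right) + \left(1 + a\right)^{2} = a^{2} + \left(1 + a\right)^{2} + 29 a$)
$\left(1403 + q{\left(-2,-33 \right)}\right) + A{\left(53 \right)} = \left(1403 - 75\right) + \left(1 + 2 \cdot 53^{2} + 31 \cdot 53\right) = 1328 + \left(1 + 2 \cdot 2809 + 1643\right) = 1328 + \left(1 + 5618 + 1643\right) = 1328 + 7262 = 8590$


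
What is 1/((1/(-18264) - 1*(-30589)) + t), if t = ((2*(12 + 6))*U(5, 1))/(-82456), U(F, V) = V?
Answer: 188247048/5758288858777 ≈ 3.2692e-5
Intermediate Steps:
t = -9/20614 (t = ((2*(12 + 6))*1)/(-82456) = ((2*18)*1)*(-1/82456) = (36*1)*(-1/82456) = 36*(-1/82456) = -9/20614 ≈ -0.00043660)
1/((1/(-18264) - 1*(-30589)) + t) = 1/((1/(-18264) - 1*(-30589)) - 9/20614) = 1/((-1/18264 + 30589) - 9/20614) = 1/(558677495/18264 - 9/20614) = 1/(5758288858777/188247048) = 188247048/5758288858777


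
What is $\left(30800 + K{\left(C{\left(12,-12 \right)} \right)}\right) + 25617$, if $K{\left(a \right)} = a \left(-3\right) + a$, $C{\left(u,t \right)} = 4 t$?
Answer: $56513$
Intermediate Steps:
$K{\left(a \right)} = - 2 a$ ($K{\left(a \right)} = - 3 a + a = - 2 a$)
$\left(30800 + K{\left(C{\left(12,-12 \right)} \right)}\right) + 25617 = \left(30800 - 2 \cdot 4 \left(-12\right)\right) + 25617 = \left(30800 - -96\right) + 25617 = \left(30800 + 96\right) + 25617 = 30896 + 25617 = 56513$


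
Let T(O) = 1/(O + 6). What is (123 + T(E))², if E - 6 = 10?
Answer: 7327849/484 ≈ 15140.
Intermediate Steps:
E = 16 (E = 6 + 10 = 16)
T(O) = 1/(6 + O)
(123 + T(E))² = (123 + 1/(6 + 16))² = (123 + 1/22)² = (2707/22)² = 7327849/484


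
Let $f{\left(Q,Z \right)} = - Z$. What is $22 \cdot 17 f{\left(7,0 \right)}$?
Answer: $0$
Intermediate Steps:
$22 \cdot 17 f{\left(7,0 \right)} = 22 \cdot 17 \left(\left(-1\right) 0\right) = 374 \cdot 0 = 0$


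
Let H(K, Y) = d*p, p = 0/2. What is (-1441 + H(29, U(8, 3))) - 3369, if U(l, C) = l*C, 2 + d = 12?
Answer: -4810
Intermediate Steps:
d = 10 (d = -2 + 12 = 10)
U(l, C) = C*l
p = 0 (p = 0*(½) = 0)
H(K, Y) = 0 (H(K, Y) = 10*0 = 0)
(-1441 + H(29, U(8, 3))) - 3369 = (-1441 + 0) - 3369 = -1441 - 3369 = -4810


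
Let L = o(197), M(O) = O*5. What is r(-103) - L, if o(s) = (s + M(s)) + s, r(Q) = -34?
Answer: -1413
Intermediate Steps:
M(O) = 5*O
o(s) = 7*s (o(s) = (s + 5*s) + s = 6*s + s = 7*s)
L = 1379 (L = 7*197 = 1379)
r(-103) - L = -34 - 1*1379 = -34 - 1379 = -1413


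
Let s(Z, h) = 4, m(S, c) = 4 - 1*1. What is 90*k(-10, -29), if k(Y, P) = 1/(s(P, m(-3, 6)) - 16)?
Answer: -15/2 ≈ -7.5000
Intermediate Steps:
m(S, c) = 3 (m(S, c) = 4 - 1 = 3)
k(Y, P) = -1/12 (k(Y, P) = 1/(4 - 16) = 1/(-12) = -1/12)
90*k(-10, -29) = 90*(-1/12) = -15/2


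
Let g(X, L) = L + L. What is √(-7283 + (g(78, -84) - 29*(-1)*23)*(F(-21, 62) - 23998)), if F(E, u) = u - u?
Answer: 3*I*√1331365 ≈ 3461.5*I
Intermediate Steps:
F(E, u) = 0
g(X, L) = 2*L
√(-7283 + (g(78, -84) - 29*(-1)*23)*(F(-21, 62) - 23998)) = √(-7283 + (2*(-84) - 29*(-1)*23)*(0 - 23998)) = √(-7283 + (-168 + 29*23)*(-23998)) = √(-7283 + (-168 + 667)*(-23998)) = √(-7283 + 499*(-23998)) = √(-7283 - 11975002) = √(-11982285) = 3*I*√1331365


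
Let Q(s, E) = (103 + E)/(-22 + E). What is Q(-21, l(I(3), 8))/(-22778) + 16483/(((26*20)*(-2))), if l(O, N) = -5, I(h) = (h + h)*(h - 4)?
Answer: -724074427/45686160 ≈ -15.849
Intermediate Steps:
I(h) = 2*h*(-4 + h) (I(h) = (2*h)*(-4 + h) = 2*h*(-4 + h))
Q(s, E) = (103 + E)/(-22 + E)
Q(-21, l(I(3), 8))/(-22778) + 16483/(((26*20)*(-2))) = ((103 - 5)/(-22 - 5))/(-22778) + 16483/(((26*20)*(-2))) = (98/(-27))*(-1/22778) + 16483/((520*(-2))) = -1/27*98*(-1/22778) + 16483/(-1040) = -98/27*(-1/22778) + 16483*(-1/1040) = 7/43929 - 16483/1040 = -724074427/45686160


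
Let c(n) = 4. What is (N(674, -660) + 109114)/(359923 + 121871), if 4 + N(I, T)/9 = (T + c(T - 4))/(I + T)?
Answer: 380297/1686279 ≈ 0.22552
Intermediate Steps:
N(I, T) = -36 + 9*(4 + T)/(I + T) (N(I, T) = -36 + 9*((T + 4)/(I + T)) = -36 + 9*((4 + T)/(I + T)) = -36 + 9*(4 + T)/(I + T))
(N(674, -660) + 109114)/(359923 + 121871) = (9*(4 - 4*674 - 3*(-660))/(674 - 660) + 109114)/(359923 + 121871) = (9*(4 - 2696 + 1980)/14 + 109114)/481794 = (9*(1/14)*(-712) + 109114)*(1/481794) = (-3204/7 + 109114)*(1/481794) = (760594/7)*(1/481794) = 380297/1686279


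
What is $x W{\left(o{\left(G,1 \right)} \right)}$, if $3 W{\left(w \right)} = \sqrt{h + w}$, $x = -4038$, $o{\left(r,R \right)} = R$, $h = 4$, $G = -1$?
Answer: $- 1346 \sqrt{5} \approx -3009.7$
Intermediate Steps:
$W{\left(w \right)} = \frac{\sqrt{4 + w}}{3}$
$x W{\left(o{\left(G,1 \right)} \right)} = - 4038 \frac{\sqrt{4 + 1}}{3} = - 4038 \frac{\sqrt{5}}{3} = - 1346 \sqrt{5}$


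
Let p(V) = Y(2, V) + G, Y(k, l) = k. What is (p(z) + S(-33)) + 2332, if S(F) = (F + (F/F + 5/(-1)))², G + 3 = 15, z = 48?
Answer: 3715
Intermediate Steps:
G = 12 (G = -3 + 15 = 12)
S(F) = (-4 + F)² (S(F) = (F + (1 + 5*(-1)))² = (F + (1 - 5))² = (F - 4)² = (-4 + F)²)
p(V) = 14 (p(V) = 2 + 12 = 14)
(p(z) + S(-33)) + 2332 = (14 + (-4 - 33)²) + 2332 = (14 + (-37)²) + 2332 = (14 + 1369) + 2332 = 1383 + 2332 = 3715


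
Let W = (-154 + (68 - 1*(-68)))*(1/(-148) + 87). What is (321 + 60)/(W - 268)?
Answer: -28194/135707 ≈ -0.20776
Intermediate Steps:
W = -115875/74 (W = (-154 + (68 + 68))*(-1/148 + 87) = (-154 + 136)*(12875/148) = -18*12875/148 = -115875/74 ≈ -1565.9)
(321 + 60)/(W - 268) = (321 + 60)/(-115875/74 - 268) = 381/(-135707/74) = 381*(-74/135707) = -28194/135707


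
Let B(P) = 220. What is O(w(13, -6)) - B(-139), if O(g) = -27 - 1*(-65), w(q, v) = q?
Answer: -182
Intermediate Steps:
O(g) = 38 (O(g) = -27 + 65 = 38)
O(w(13, -6)) - B(-139) = 38 - 1*220 = 38 - 220 = -182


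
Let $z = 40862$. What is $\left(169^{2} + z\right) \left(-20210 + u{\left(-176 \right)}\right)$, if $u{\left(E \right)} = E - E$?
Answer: $-1403038830$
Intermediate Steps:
$u{\left(E \right)} = 0$
$\left(169^{2} + z\right) \left(-20210 + u{\left(-176 \right)}\right) = \left(169^{2} + 40862\right) \left(-20210 + 0\right) = \left(28561 + 40862\right) \left(-20210\right) = 69423 \left(-20210\right) = -1403038830$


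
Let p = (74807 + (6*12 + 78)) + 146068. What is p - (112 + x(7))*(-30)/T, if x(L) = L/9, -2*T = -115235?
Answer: 15281893585/69141 ≈ 2.2103e+5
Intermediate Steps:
T = 115235/2 (T = -½*(-115235) = 115235/2 ≈ 57618.)
x(L) = L/9 (x(L) = L*(⅑) = L/9)
p = 221025 (p = (74807 + (72 + 78)) + 146068 = (74807 + 150) + 146068 = 74957 + 146068 = 221025)
p - (112 + x(7))*(-30)/T = 221025 - (112 + (⅑)*7)*(-30)/115235/2 = 221025 - (112 + 7/9)*(-30)*2/115235 = 221025 - (1015/9)*(-30)*2/115235 = 221025 - (-10150)*2/(3*115235) = 221025 - 1*(-4060/69141) = 221025 + 4060/69141 = 15281893585/69141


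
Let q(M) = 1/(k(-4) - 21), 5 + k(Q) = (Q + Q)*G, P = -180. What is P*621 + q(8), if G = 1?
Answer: -3800521/34 ≈ -1.1178e+5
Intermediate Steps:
k(Q) = -5 + 2*Q (k(Q) = -5 + (Q + Q)*1 = -5 + (2*Q)*1 = -5 + 2*Q)
q(M) = -1/34 (q(M) = 1/((-5 + 2*(-4)) - 21) = 1/((-5 - 8) - 21) = 1/(-13 - 21) = 1/(-34) = -1/34)
P*621 + q(8) = -180*621 - 1/34 = -111780 - 1/34 = -3800521/34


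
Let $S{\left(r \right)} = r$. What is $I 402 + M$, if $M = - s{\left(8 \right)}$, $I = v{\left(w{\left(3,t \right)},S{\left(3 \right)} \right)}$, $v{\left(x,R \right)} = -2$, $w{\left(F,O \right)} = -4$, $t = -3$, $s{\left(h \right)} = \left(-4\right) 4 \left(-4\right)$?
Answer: $-868$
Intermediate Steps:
$s{\left(h \right)} = 64$ ($s{\left(h \right)} = \left(-16\right) \left(-4\right) = 64$)
$I = -2$
$M = -64$ ($M = \left(-1\right) 64 = -64$)
$I 402 + M = \left(-2\right) 402 - 64 = -804 - 64 = -868$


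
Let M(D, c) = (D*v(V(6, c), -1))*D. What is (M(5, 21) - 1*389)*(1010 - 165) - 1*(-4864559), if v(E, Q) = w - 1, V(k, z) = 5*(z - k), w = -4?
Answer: 4430229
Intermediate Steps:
V(k, z) = -5*k + 5*z
v(E, Q) = -5 (v(E, Q) = -4 - 1 = -5)
M(D, c) = -5*D² (M(D, c) = (D*(-5))*D = (-5*D)*D = -5*D²)
(M(5, 21) - 1*389)*(1010 - 165) - 1*(-4864559) = (-5*5² - 1*389)*(1010 - 165) - 1*(-4864559) = (-5*25 - 389)*845 + 4864559 = (-125 - 389)*845 + 4864559 = -514*845 + 4864559 = -434330 + 4864559 = 4430229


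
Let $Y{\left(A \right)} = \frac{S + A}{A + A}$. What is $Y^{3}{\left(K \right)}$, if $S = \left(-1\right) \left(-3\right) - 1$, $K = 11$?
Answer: $\frac{2197}{10648} \approx 0.20633$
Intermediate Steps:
$S = 2$ ($S = 3 - 1 = 2$)
$Y{\left(A \right)} = \frac{2 + A}{2 A}$ ($Y{\left(A \right)} = \frac{2 + A}{A + A} = \frac{2 + A}{2 A}$)
$Y^{3}{\left(K \right)} = \left(\frac{2 + 11}{2 \cdot 11}\right)^{3} = \left(\frac{1}{2} \cdot \frac{1}{11} \cdot 13\right)^{3} = \left(\frac{13}{22}\right)^{3} = \frac{2197}{10648}$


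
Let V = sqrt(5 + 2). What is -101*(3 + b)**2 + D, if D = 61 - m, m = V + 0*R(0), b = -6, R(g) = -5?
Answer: -848 - sqrt(7) ≈ -850.65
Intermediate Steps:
V = sqrt(7) ≈ 2.6458
m = sqrt(7) (m = sqrt(7) + 0*(-5) = sqrt(7) + 0 = sqrt(7) ≈ 2.6458)
D = 61 - sqrt(7) ≈ 58.354
-101*(3 + b)**2 + D = -101*(3 - 6)**2 + (61 - sqrt(7)) = -101*(-3)**2 + (61 - sqrt(7)) = -101*9 + (61 - sqrt(7)) = -909 + (61 - sqrt(7)) = -848 - sqrt(7)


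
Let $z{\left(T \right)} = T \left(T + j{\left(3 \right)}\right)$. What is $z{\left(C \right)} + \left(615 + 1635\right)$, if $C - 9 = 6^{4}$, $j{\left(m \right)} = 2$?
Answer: $1707885$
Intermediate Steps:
$C = 1305$ ($C = 9 + 6^{4} = 9 + 1296 = 1305$)
$z{\left(T \right)} = T \left(2 + T\right)$ ($z{\left(T \right)} = T \left(T + 2\right) = T \left(2 + T\right)$)
$z{\left(C \right)} + \left(615 + 1635\right) = 1305 \left(2 + 1305\right) + \left(615 + 1635\right) = 1305 \cdot 1307 + 2250 = 1705635 + 2250 = 1707885$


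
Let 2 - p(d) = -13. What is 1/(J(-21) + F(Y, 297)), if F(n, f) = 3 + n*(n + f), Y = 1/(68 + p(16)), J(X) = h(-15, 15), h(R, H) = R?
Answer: -6889/58016 ≈ -0.11874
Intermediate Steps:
J(X) = -15
p(d) = 15 (p(d) = 2 - 1*(-13) = 2 + 13 = 15)
Y = 1/83 (Y = 1/(68 + 15) = 1/83 ≈ 0.012048)
F(n, f) = 3 + n*(f + n)
1/(J(-21) + F(Y, 297)) = 1/(-15 + (3 + (1/83)² + 297*(1/83))) = 1/(-15 + (3 + 1/6889 + 297/83)) = 1/(-15 + 45319/6889) = 1/(-58016/6889) = -6889/58016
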